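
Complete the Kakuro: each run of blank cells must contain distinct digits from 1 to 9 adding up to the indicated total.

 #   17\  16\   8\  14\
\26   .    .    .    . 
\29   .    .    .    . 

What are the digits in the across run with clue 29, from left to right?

29 in 4 cells must be {5,7,8,9}; 17 in 2 cells must be {8,9}; 16 in 2 cells must be {7,9}.
Nothing is forced directly, so branch on R2C3, whose candidates are 5 or 7. If R2C3 = 7: then R1C3 would have to be in {2,3,4,5,6,7,8,9} for the 26 across but in {1} for the 8 down — contradiction. So R2C3 = 5.
R1C3 = 8 − 5 = 3 completes the 8 down.
Given what's placed, R1C2 must be 9 to fit the 26 across and 16 down.
R2C2 = 16 − 9 = 7 completes the 16 down.
R1C1 = 8: the only remaining digit allowed by both the 26 across and the 17 down.
R1C4 = 26 − 20 = 6 completes the 26 across.
R2C1 = 17 − 8 = 9 completes the 17 down.
R2C4 = 29 − 21 = 8 completes the 29 across.

9, 7, 5, 8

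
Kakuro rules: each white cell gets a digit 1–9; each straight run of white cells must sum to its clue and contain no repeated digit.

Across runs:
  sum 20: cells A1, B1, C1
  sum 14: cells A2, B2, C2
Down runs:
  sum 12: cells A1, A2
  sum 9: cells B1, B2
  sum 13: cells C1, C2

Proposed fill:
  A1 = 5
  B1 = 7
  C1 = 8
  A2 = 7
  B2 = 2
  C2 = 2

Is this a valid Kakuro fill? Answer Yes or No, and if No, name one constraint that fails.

No — the across run A2–C2 sums to 11, not 14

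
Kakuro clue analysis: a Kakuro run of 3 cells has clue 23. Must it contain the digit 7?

No

The only way to make 23 from 3 distinct digits is {6,8,9}, which does not contain 7.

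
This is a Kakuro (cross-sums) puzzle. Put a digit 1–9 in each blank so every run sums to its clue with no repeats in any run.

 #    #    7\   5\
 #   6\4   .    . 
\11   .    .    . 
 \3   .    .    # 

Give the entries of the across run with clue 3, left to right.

4 in 2 cells must be {1,3}; 3 in 2 cells must be {1,2}; 7 in 3 cells must be {1,2,4}.
The 4 across and the 7 down share only 1, so R1C2 = 1.
R1C3 = 4 − 1 = 3 completes the 4 across.
R2C3 = 5 − 3 = 2 completes the 5 down.
R3C2 = 2: the only remaining digit allowed by both the 3 across and the 7 down.
R2C2 = 7 − 3 = 4 completes the 7 down.
R3C1 = 3 − 2 = 1 completes the 3 across.
R2C1 = 11 − 6 = 5 completes the 11 across.

1 2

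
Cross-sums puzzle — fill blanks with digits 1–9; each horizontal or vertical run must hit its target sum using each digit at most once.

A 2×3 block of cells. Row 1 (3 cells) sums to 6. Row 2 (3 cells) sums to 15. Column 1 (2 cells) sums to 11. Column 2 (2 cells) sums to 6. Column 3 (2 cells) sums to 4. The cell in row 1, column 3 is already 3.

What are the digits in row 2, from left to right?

9 5 1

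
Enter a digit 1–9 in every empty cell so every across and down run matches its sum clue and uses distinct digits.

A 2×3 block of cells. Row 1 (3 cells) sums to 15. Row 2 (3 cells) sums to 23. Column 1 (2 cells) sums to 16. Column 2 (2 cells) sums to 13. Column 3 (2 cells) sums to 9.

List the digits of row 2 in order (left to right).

9, 8, 6

23 in 3 cells must be {6,8,9}; 16 in 2 cells must be {7,9}.
The 23 across and the 16 down share only 9, so (2,1) = 9.
(1,1) = 16 − 9 = 7 completes the 16 down.
Nothing is forced directly, so branch on (2,2), whose candidates are 6 or 8. If (2,2) = 6: then (1,2) would have to be in {2,3,5,6} for the 15 across but in {7} for the 13 down — contradiction. So (2,2) = 8.
(1,2) = 13 − 8 = 5 completes the 13 down.
(1,3) = 15 − 12 = 3 completes the 15 across.
(2,3) = 23 − 17 = 6 completes the 23 across.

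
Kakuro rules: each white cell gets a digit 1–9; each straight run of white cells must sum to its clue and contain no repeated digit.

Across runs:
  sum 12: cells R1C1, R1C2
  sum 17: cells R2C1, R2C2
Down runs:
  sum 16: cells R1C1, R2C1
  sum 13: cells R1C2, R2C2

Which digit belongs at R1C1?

7

17 in 2 cells must be {8,9}; 16 in 2 cells must be {7,9}.
The 17 across and the 16 down share only 9, so R2C1 = 9.
R2C2 = 17 − 9 = 8 completes the 17 across.
R1C1 = 16 − 9 = 7 completes the 16 down.
R1C2 = 12 − 7 = 5 completes the 12 across.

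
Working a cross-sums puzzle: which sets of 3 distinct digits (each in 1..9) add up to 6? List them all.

{1,2,3}

3 distinct digits from 1–9 sum between 6 and 24.
Only one set works: {1,2,3}.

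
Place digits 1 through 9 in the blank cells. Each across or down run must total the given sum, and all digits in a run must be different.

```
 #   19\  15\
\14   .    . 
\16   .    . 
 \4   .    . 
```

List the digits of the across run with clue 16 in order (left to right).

7 9

16 in 2 cells must be {7,9}; 4 in 2 cells must be {1,3}.
The 4 across and the 19 down share only 3, so R3C1 = 3.
R3C2 = 4 − 3 = 1 completes the 4 across.
Given what's placed, R1C1 must be 9 to fit the 14 across and 19 down.
R1C2 = 14 − 9 = 5 completes the 14 across.
R2C1 = 19 − 12 = 7 completes the 19 down.
R2C2 = 16 − 7 = 9 completes the 16 across.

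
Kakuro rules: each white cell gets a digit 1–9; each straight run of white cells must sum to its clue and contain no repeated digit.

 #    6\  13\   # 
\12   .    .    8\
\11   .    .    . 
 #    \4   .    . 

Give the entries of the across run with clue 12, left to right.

4 in 2 cells must be {1,3}.
Nothing is forced directly, so branch on R3C2, whose candidates are 1 or 3. If R3C2 = 3: that forces R3C3 = 1, R2C3 = 7, R2C1 = 1, after which R2C2 would have to be in {3} for the 11 across but in {1,2,4,6,8,9} for the 13 down — contradiction. So R3C2 = 1.
R3C3 = 4 − 1 = 3 completes the 4 across.
R2C3 = 8 − 3 = 5 completes the 8 down.
R2C2 = 4: the only remaining digit allowed by both the 11 across and the 13 down.
R1C2 = 13 − 5 = 8 completes the 13 down.
R2C1 = 11 − 9 = 2 completes the 11 across.
R1C1 = 12 − 8 = 4 completes the 12 across.

4, 8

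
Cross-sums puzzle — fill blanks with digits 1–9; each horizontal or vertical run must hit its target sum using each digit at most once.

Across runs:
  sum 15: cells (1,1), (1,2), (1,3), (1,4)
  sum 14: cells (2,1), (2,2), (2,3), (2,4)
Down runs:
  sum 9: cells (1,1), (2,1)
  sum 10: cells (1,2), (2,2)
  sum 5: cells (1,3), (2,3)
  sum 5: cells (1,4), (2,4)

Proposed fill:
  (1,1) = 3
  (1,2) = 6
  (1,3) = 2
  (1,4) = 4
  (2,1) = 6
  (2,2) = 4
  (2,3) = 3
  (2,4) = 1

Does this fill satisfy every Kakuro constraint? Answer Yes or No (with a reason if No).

Yes

Across: 3+6+2+4=15; 6+4+3+1=14. Down: 3+6=9; 6+4=10; 2+3=5; 4+1=5. No digit repeats within any run.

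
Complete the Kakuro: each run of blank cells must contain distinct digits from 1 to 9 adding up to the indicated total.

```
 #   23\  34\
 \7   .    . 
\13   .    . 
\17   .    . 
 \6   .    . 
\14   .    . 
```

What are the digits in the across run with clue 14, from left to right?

5 9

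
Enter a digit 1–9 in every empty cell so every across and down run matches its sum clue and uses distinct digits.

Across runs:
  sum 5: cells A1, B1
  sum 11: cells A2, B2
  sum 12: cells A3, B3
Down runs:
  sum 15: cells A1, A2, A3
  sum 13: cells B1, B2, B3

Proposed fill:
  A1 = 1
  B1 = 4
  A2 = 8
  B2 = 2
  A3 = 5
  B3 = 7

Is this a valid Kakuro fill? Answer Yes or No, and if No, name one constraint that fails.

No — the down run A1–A3 sums to 14, not 15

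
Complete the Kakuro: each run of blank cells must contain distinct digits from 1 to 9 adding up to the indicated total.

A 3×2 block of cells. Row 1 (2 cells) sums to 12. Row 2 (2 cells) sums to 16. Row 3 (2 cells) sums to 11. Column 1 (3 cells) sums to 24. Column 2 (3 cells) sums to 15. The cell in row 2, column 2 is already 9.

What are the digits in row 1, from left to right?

16 in 2 cells must be {7,9}; 24 in 3 cells must be {7,8,9}.
(2,1) = 16 − 9 = 7 completes the 16 across.
No cell is forced outright now. (1,1) can only be 8 or 9 (the digits allowed by both its 12 across and its 24 down). If (1,1) = 9: then (1,2) would have to be in {3} for the 12 across but in {1,2,4,5} for the 15 down — contradiction. So (1,1) = 8.
(1,2) = 12 − 8 = 4 completes the 12 across.
(3,1) = 24 − 15 = 9 completes the 24 down.
(3,2) = 11 − 9 = 2 completes the 11 across.

8, 4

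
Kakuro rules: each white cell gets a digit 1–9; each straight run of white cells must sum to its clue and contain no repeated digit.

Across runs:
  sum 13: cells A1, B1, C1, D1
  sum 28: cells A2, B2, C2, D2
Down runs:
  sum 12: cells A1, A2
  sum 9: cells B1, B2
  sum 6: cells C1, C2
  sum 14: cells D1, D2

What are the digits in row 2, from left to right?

8, 6, 5, 9

Nothing is forced directly, so branch on D1, whose candidates are 5 or 6. If D1 = 6: that forces A1 = 4, A2 = 8, after which D2 would have to be in {4,5,6,7,9} for the 28 across but in {8} for the 14 down — contradiction. So D1 = 5.
D2 = 14 − 5 = 9 completes the 14 down.
Nothing is forced directly, so branch on A1, whose candidates are 3 or 4. If A1 = 3: then A2 would have to be in {4,5,6,7,8} for the 28 across but in {9} for the 12 down — contradiction. So A1 = 4.
C1 = 1: the only remaining digit allowed by both the 13 across and the 6 down.
A2 = 12 − 4 = 8 completes the 12 down.
C2 = 6 − 1 = 5 completes the 6 down.
B1 = 13 − 10 = 3 completes the 13 across.
B2 = 28 − 22 = 6 completes the 28 across.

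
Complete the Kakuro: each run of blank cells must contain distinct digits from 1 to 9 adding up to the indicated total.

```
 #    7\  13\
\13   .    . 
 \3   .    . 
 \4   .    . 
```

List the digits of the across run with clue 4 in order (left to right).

1 3

3 in 2 cells must be {1,2}; 4 in 2 cells must be {1,3}; 7 in 3 cells must be {1,2,4}.
The 13 across and the 7 down share only 4, so R1C1 = 4.
R1C2 = 13 − 4 = 9 completes the 13 across.
Given what's placed, R2C2 must be 1 to fit the 3 across and 13 down.
R3C1 = 1: the only remaining digit allowed by both the 4 across and the 7 down.
R3C2 = 4 − 1 = 3 completes the 4 across.
R2C1 = 3 − 1 = 2 completes the 3 across.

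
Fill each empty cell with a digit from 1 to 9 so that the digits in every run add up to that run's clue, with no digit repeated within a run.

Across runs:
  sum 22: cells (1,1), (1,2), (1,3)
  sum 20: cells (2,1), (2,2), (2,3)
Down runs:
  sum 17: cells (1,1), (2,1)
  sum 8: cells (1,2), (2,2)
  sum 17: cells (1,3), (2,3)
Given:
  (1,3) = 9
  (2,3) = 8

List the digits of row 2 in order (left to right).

9 3 8

17 in 2 cells must be {8,9}.
(1,1) = 8: the only remaining digit allowed by both the 22 across and the 17 down.
(1,2) = 22 − 17 = 5 completes the 22 across.
(2,1) = 17 − 8 = 9 completes the 17 down.
(2,2) = 20 − 17 = 3 completes the 20 across.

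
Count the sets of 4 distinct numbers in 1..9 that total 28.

4 distinct digits from 1–9 sum between 10 and 30.
Enumerating: {4,7,8,9}, {5,6,8,9}.

2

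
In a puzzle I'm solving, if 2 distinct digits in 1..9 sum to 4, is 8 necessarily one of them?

No

The only way to make 4 from 2 distinct digits is {1,3}, which does not contain 8.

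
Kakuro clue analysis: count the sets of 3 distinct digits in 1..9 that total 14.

3 distinct digits from 1–9 sum between 6 and 24.

8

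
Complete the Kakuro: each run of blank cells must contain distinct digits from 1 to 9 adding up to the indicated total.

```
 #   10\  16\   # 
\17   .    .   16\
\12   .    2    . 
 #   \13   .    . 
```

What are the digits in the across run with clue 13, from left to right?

17 in 2 cells must be {8,9}; 16 in 2 cells must be {7,9}.
Nothing is forced directly, so branch on R1C1, whose candidates are 8 or 9. If R1C1 = 8: that forces R1C2 = 9, after which R2C1 would have to be in {1,3,4,6,7,9} for the 12 across but in {2} for the 10 down — contradiction. So R1C1 = 9.
R1C2 = 17 − 9 = 8 completes the 17 across.
R2C1 = 10 − 9 = 1 completes the 10 down.
R2C3 = 12 − 3 = 9 completes the 12 across.
R3C2 = 16 − 10 = 6 completes the 16 down.
R3C3 = 13 − 6 = 7 completes the 13 across.

6, 7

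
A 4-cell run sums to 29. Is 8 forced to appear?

Yes

The only way to make 29 from 4 distinct digits is {5,7,8,9}, which contains 8.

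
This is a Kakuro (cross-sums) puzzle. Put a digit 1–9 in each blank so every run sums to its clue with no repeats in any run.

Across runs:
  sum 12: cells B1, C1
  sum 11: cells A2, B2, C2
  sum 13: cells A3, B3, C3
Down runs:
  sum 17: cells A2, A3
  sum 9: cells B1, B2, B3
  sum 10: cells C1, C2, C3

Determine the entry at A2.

17 in 2 cells must be {8,9}.
Only 8 fits A2 under both its across sum 11 and down sum 17.

8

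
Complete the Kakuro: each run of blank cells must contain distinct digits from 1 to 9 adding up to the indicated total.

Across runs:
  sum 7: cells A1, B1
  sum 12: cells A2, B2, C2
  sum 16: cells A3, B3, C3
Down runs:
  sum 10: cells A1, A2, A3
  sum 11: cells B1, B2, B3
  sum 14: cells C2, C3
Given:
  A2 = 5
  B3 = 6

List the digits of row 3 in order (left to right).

C2 = 6: the only remaining digit allowed by both the 12 across and the 14 down.
C3 = 14 − 6 = 8 completes the 14 down.
B2 = 12 − 11 = 1 completes the 12 across.
A3 = 16 − 14 = 2 completes the 16 across.
A1 = 10 − 7 = 3 completes the 10 down.
B1 = 7 − 3 = 4 completes the 7 across.

2 6 8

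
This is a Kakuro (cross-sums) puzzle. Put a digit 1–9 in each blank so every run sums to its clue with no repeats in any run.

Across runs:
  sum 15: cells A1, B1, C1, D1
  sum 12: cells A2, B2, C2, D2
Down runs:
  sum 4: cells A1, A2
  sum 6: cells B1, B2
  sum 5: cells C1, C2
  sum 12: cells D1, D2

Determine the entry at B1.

4 in 2 cells must be {1,3}.
Nothing is forced directly, so branch on A1, whose candidates are 1 or 3. If A1 = 1: that forces A2 = 3, after which D2 would have to be in {1,2,6} for the 12 across but in {3,4,5,7,8,9} for the 12 down — contradiction. So A1 = 3.
A2 = 4 − 3 = 1 completes the 4 down.
Nothing is forced directly, so branch on C1, whose candidates are 1 or 2 or 4. If C1 = 2: that forces C2 = 3, after which D2 would have to be in {2,6} for the 12 across but in {3,4,5,7,8,9} for the 12 down — contradiction. If C1 = 4: that forces D1 = 7, after which C2 would have to be in {2,3,4,5,6} for the 12 across but in {1} for the 5 down — contradiction. So C1 = 1.
C2 = 5 − 1 = 4 completes the 5 down.
D2 = 5: the only remaining digit allowed by both the 12 across and the 12 down.
D1 = 12 − 5 = 7 completes the 12 down.
B2 = 12 − 10 = 2 completes the 12 across.
B1 = 15 − 11 = 4 completes the 15 across.

4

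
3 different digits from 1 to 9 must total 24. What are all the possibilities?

{7,8,9}

3 distinct digits from 1–9 sum between 6 and 24.
Only one set works: {7,8,9}.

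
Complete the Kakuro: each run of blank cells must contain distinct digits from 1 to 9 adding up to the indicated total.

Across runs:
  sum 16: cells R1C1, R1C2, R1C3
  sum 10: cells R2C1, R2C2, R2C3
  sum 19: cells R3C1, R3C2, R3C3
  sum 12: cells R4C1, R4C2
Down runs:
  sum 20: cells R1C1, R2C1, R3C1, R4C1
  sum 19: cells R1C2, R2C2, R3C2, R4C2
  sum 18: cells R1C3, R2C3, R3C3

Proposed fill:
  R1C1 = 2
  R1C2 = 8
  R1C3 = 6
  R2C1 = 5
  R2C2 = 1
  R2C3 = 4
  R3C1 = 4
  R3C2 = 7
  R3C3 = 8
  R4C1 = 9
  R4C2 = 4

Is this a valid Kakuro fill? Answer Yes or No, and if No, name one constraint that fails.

No — the across run R4C1–R4C2 sums to 13, not 12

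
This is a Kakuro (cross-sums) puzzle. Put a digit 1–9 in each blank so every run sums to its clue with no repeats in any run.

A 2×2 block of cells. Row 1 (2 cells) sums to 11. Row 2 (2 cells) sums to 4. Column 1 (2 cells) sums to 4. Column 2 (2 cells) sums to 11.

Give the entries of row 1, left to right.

4 in 2 cells must be {1,3}.
The 11 across and the 4 down share only 3, so (1,1) = 3.
(1,2) = 11 − 3 = 8 completes the 11 across.
(2,1) = 4 − 3 = 1 completes the 4 down.
(2,2) = 4 − 1 = 3 completes the 4 across.

3, 8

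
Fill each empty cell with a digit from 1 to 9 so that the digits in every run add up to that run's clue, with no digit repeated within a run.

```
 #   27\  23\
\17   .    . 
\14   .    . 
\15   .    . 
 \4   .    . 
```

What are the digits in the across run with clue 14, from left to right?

17 in 2 cells must be {8,9}; 4 in 2 cells must be {1,3}.
Only 3 fits R4C1 under both its across sum 4 and down sum 27.
R4C2 = 4 − 3 = 1 completes the 4 across.
Nothing is forced directly, so branch on R1C1, whose candidates are 8 or 9. If R1C1 = 9: that forces R1C2 = 8, R2C1 = 8, after which R2C2 would have to be in {6} for the 14 across but in {5,9} for the 23 down — contradiction. So R1C1 = 8.
R1C2 = 17 − 8 = 9 completes the 17 across.
R2C1 = 9: the only remaining digit allowed by both the 14 across and the 27 down.
R2C2 = 14 − 9 = 5 completes the 14 across.

9 5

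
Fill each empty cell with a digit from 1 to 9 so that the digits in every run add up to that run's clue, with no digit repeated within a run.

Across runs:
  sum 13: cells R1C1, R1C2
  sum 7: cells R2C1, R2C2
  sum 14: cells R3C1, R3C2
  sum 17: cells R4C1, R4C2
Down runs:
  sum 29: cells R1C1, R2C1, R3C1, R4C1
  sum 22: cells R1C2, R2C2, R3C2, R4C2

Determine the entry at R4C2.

9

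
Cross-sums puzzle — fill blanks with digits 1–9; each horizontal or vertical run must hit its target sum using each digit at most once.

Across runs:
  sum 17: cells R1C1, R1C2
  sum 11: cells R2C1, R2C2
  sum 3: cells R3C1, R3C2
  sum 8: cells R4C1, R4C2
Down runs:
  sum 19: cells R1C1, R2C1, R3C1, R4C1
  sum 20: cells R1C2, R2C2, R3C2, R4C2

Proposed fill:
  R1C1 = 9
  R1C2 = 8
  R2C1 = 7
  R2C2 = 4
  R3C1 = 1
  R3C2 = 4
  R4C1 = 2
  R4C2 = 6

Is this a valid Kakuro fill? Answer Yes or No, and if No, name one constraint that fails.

No — the across run R3C1–R3C2 sums to 5, not 3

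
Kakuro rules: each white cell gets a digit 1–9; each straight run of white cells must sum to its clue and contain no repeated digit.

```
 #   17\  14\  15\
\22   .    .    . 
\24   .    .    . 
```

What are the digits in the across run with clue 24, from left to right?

24 in 3 cells must be {7,8,9}; 17 in 2 cells must be {8,9}.
Nothing is forced directly, so branch on R1C1, whose candidates are 8 or 9. If R1C1 = 8: that forces R1C3 = 9, R2C1 = 9, R2C2 = 8, after which R2C3 would have to be in {7} for the 24 across but in {6} for the 15 down — contradiction. So R1C1 = 9.
R2C1 = 17 − 9 = 8 completes the 17 down.
Given what's placed, R2C2 must be 9 to fit the 24 across and 14 down.
R2C3 = 24 − 17 = 7 completes the 24 across.
R1C2 = 14 − 9 = 5 completes the 14 down.
R1C3 = 22 − 14 = 8 completes the 22 across.

8, 9, 7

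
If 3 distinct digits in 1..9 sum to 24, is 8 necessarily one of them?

Yes

The only way to make 24 from 3 distinct digits is {7,8,9}, which contains 8.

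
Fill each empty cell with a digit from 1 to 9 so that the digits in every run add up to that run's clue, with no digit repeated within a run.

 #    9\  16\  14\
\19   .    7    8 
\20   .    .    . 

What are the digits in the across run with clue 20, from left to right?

16 in 2 cells must be {7,9}.
R1C1 = 19 − 15 = 4 completes the 19 across.
R2C1 = 9 − 4 = 5 completes the 9 down.
R2C2 = 16 − 7 = 9 completes the 16 down.
R2C3 = 20 − 14 = 6 completes the 20 across.

5 9 6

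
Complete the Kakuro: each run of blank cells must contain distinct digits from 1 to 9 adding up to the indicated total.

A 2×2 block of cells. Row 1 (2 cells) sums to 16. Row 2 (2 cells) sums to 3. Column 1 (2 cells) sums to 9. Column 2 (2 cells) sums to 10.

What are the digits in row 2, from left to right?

16 in 2 cells must be {7,9}; 3 in 2 cells must be {1,2}.
The 16 across and the 9 down share only 7, so (1,1) = 7.
(1,2) = 16 − 7 = 9 completes the 16 across.
(2,1) = 9 − 7 = 2 completes the 9 down.
(2,2) = 3 − 2 = 1 completes the 3 across.

2, 1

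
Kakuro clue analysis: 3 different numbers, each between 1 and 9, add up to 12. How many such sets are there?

7

3 distinct digits from 1–9 sum between 6 and 24.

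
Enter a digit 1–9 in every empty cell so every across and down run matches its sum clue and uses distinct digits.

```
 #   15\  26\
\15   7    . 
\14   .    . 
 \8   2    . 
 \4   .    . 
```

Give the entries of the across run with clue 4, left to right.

1, 3

4 in 2 cells must be {1,3}.
R1C2 = 15 − 7 = 8 completes the 15 across.
Given what's placed, R2C1 must be 5 to fit the 14 across and 15 down.
R2C2 = 14 − 5 = 9 completes the 14 across.
R3C2 = 8 − 2 = 6 completes the 8 across.
R4C1 = 15 − 14 = 1 completes the 15 down.
R4C2 = 4 − 1 = 3 completes the 4 across.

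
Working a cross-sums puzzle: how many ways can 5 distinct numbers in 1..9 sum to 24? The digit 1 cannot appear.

4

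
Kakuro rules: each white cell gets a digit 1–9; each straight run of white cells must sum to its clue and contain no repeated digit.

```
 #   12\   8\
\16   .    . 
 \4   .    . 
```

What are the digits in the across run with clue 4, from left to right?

3, 1

16 in 2 cells must be {7,9}; 4 in 2 cells must be {1,3}.
The 16 across and the 8 down share only 7, so R1C2 = 7.
The 4 across and the 12 down share only 3, so R2C1 = 3.
R2C2 = 4 − 3 = 1 completes the 4 across.
R1C1 = 16 − 7 = 9 completes the 16 across.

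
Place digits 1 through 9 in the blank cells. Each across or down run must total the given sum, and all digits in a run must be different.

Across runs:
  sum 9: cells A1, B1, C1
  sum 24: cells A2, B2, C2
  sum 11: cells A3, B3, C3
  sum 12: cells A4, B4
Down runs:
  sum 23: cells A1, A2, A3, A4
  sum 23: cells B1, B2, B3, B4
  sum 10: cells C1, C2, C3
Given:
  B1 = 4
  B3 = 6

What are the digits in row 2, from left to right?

24 in 3 cells must be {7,8,9}.
B2 = 8: the only remaining digit allowed by both the 24 across and the 23 down.
C2 = 7: the only remaining digit allowed by both the 24 across and the 10 down.
B4 = 23 − 18 = 5 completes the 23 down.
Given what's placed, C1 must be 2 to fit the 9 across and 10 down.
A2 = 24 − 15 = 9 completes the 24 across.

9, 8, 7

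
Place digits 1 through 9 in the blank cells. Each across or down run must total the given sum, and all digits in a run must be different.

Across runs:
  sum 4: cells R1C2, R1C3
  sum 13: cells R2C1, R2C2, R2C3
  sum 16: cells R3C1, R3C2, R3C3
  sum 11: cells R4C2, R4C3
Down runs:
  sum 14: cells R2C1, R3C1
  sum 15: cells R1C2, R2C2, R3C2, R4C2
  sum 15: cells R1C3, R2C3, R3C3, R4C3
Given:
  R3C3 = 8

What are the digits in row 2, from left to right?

8, 1, 4

4 in 2 cells must be {1,3}.
R1C3 = 1: the only remaining digit allowed by both the 4 across and the 15 down.
R1C2 = 4 − 1 = 3 completes the 4 across.
Nothing is forced directly, so branch on R3C1, whose candidates are 5 or 6. If R3C1 = 5: that forces R2C1 = 9, R2C2 = 1, after which R2C3 would have to be in {3} for the 13 across but in {2,4} for the 15 down — contradiction. So R3C1 = 6.
R2C1 = 14 − 6 = 8 completes the 14 down.
R3C2 = 16 − 14 = 2 completes the 16 across.
No cell is forced outright now. R2C2 can only be 1 or 4 (the digits allowed by both its 13 across and its 15 down). If R2C2 = 4: then R2C3 would have to be in {1} for the 13 across but in {2,4} for the 15 down — contradiction. So R2C2 = 1.
R2C3 = 13 − 9 = 4 completes the 13 across.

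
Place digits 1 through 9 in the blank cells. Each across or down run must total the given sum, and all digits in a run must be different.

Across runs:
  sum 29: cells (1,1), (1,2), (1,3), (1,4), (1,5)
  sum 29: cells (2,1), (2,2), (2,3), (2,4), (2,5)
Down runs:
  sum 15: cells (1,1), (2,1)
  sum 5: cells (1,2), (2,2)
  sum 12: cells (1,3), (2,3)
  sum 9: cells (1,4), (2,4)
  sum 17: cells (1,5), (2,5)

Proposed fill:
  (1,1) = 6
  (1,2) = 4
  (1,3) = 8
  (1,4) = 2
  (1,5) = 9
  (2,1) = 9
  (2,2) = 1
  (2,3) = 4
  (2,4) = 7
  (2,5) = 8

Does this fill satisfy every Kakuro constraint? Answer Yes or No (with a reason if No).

Yes

Across: 6+4+8+2+9=29; 9+1+4+7+8=29. Down: 6+9=15; 4+1=5; 8+4=12; 2+7=9; 9+8=17. No digit repeats within any run.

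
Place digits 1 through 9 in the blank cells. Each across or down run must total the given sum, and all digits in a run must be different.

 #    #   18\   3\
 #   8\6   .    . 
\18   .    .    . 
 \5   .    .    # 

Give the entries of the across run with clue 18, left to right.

7, 9, 2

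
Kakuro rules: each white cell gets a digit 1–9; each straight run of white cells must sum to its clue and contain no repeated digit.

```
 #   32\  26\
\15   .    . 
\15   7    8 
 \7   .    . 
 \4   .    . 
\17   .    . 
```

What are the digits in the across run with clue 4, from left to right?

3, 1

4 in 2 cells must be {1,3}; 17 in 2 cells must be {8,9}.
Given what's placed, R4C1 must be 3 to fit the 4 across and 32 down.
R4C2 = 4 − 3 = 1 completes the 4 across.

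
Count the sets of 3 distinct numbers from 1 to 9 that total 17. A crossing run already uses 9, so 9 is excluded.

3 distinct digits from 1–9 sum between 6 and 24.
Dropping sets that contain 9.
Enumerating: {2,7,8}, {3,6,8}, {4,5,8}, {4,6,7}.

4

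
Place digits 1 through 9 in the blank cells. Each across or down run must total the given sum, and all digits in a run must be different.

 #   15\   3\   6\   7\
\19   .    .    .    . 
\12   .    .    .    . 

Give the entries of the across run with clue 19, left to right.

3 in 2 cells must be {1,2}.
Only 6 fits R2C1 under both its across sum 12 and down sum 15.
R1C1 = 15 − 6 = 9 completes the 15 down.
Nothing is forced directly, so branch on R1C2, whose candidates are 1 or 2. If R1C2 = 2: that forces R2C2 = 1, R2C3 = 2, R2C4 = 3, after which R1C3 would have to be in {1,3,5,7} for the 19 across but in {4} for the 6 down — contradiction. So R1C2 = 1.
R2C2 = 3 − 1 = 2 completes the 3 down.
R2C3 = 1: the only remaining digit allowed by both the 12 across and the 6 down.
R2C4 = 12 − 9 = 3 completes the 12 across.
R1C3 = 6 − 1 = 5 completes the 6 down.
R1C4 = 19 − 15 = 4 completes the 19 across.

9 1 5 4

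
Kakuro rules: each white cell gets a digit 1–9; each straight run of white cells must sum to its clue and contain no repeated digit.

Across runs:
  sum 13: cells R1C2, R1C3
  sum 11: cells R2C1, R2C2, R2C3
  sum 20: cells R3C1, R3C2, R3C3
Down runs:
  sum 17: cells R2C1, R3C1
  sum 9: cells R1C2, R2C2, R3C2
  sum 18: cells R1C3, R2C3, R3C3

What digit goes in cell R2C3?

1

17 in 2 cells must be {8,9}.
Only 8 fits R2C1 under both its across sum 11 and down sum 17.
R3C1 = 17 − 8 = 9 completes the 17 down.
Nothing is forced directly, so branch on R2C2, whose candidates are 1 or 2. If R2C2 = 1: that forces R2C3 = 2, R3C3 = 7, R1C3 = 9, after which R3C2 would have to be in {4} for the 20 across but in {2,3,5,6} for the 9 down — contradiction. So R2C2 = 2.
R2C3 = 11 − 10 = 1 completes the 11 across.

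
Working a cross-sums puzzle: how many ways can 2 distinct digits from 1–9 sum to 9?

4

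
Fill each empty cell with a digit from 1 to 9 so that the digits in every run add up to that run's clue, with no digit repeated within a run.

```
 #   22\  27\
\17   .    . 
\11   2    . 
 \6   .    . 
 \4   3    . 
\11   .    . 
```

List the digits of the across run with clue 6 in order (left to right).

17 in 2 cells must be {8,9}; 4 in 2 cells must be {1,3}.
R2C2 = 11 − 2 = 9 completes the 11 across.
R4C2 = 4 − 3 = 1 completes the 4 across.
Given what's placed, R1C2 must be 8 to fit the 17 across and 27 down.
R1C1 = 17 − 8 = 9 completes the 17 across.
Given what's placed, R3C1 must be 1 to fit the 6 across and 22 down.
R3C2 = 6 − 1 = 5 completes the 6 across.

1 5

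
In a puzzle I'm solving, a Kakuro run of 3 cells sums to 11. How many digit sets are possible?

5

3 distinct digits from 1–9 sum between 6 and 24.
Enumerating: {1,2,8}, {1,3,7}, {1,4,6}, {2,3,6}, {2,4,5}.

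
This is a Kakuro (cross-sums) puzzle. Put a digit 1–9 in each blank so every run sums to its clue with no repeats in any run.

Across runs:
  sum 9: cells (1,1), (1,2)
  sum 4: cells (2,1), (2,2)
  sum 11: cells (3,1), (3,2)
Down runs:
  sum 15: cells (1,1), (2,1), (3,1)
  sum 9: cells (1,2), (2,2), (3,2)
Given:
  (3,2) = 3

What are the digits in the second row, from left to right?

3, 1

4 in 2 cells must be {1,3}.
(2,2) = 1: the only remaining digit allowed by both the 4 across and the 9 down.
(3,1) = 11 − 3 = 8 completes the 11 across.
(1,2) = 9 − 4 = 5 completes the 9 down.
(2,1) = 4 − 1 = 3 completes the 4 across.
(1,1) = 9 − 5 = 4 completes the 9 across.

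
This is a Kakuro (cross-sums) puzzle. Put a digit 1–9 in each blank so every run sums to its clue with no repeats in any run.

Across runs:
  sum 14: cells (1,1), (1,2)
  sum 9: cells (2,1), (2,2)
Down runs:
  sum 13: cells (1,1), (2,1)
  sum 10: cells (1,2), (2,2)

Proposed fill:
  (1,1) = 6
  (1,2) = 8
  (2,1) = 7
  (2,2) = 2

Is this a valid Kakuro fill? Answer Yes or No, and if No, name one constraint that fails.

Yes

Across: 6+8=14; 7+2=9. Down: 6+7=13; 8+2=10. No digit repeats within any run.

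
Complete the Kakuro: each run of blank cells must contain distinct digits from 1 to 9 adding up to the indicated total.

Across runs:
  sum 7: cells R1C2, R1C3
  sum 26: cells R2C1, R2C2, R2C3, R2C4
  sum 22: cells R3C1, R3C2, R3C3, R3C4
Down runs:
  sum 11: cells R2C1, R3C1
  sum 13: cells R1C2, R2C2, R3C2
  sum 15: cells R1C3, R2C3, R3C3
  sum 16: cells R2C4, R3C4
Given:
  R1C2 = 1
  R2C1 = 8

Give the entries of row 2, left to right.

8 4 5 9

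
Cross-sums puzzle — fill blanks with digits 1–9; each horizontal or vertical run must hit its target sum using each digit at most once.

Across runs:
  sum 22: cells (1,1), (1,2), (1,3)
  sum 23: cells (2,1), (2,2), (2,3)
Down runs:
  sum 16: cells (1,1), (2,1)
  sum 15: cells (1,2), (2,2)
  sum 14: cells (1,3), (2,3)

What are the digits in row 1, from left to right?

23 in 3 cells must be {6,8,9}; 16 in 2 cells must be {7,9}.
The 23 across and the 16 down share only 9, so (2,1) = 9.
(1,1) = 16 − 9 = 7 completes the 16 down.
Nothing is forced directly, so branch on (2,2), whose candidates are 6 or 8. If (2,2) = 8: then (1,2) would have to be in {6,9} for the 22 across but in {7} for the 15 down — contradiction. So (2,2) = 6.
(1,2) = 15 − 6 = 9 completes the 15 down.
(1,3) = 22 − 16 = 6 completes the 22 across.
(2,3) = 23 − 15 = 8 completes the 23 across.

7 9 6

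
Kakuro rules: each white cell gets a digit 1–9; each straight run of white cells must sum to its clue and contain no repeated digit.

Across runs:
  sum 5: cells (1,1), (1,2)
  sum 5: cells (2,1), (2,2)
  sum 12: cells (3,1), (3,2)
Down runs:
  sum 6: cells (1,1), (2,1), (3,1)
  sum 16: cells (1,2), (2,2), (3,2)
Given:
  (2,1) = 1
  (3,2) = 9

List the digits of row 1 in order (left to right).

2 3

6 in 3 cells must be {1,2,3}.
(2,2) = 5 − 1 = 4 completes the 5 across.
(3,1) = 12 − 9 = 3 completes the 12 across.
(1,1) = 6 − 4 = 2 completes the 6 down.
(1,2) = 5 − 2 = 3 completes the 5 across.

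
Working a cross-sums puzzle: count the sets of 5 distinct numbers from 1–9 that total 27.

5 distinct digits from 1–9 sum between 15 and 35.

11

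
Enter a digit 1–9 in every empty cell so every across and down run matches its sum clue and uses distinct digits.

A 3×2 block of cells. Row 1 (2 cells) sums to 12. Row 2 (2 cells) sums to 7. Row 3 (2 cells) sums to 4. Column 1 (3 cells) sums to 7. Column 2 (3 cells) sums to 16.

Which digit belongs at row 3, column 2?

4 in 2 cells must be {1,3}; 7 in 3 cells must be {1,2,4}.
The 12 across and the 7 down share only 4, so (1,1) = 4.
(1,2) = 12 − 4 = 8 completes the 12 across.
Given what's placed, (3,1) must be 1 to fit the 4 across and 7 down.
(3,2) = 4 − 1 = 3 completes the 4 across.
(2,1) = 7 − 5 = 2 completes the 7 down.
(2,2) = 7 − 2 = 5 completes the 7 across.

3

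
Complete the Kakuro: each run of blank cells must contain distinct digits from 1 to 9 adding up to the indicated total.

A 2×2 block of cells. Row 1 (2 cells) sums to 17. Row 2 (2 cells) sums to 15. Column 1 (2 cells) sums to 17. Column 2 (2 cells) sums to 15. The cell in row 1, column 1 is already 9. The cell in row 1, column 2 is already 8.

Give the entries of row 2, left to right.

8 7

17 in 2 cells must be {8,9}.
(2,1) = 17 − 9 = 8 completes the 17 down.
(2,2) = 15 − 8 = 7 completes the 15 across.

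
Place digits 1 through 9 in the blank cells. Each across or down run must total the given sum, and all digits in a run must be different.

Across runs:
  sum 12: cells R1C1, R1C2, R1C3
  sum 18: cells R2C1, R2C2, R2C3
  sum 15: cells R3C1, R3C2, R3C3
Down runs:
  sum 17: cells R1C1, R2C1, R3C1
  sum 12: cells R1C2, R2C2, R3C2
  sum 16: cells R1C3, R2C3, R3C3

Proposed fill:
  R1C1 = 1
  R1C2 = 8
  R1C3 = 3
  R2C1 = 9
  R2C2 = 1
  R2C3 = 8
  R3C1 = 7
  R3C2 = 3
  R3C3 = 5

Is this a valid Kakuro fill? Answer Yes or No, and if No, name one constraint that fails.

Yes

Across: 1+8+3=12; 9+1+8=18; 7+3+5=15. Down: 1+9+7=17; 8+1+3=12; 3+8+5=16. No digit repeats within any run.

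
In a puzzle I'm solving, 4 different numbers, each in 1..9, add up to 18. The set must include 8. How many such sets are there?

4

4 distinct digits from 1–9 sum between 10 and 30.
Keeping only sets containing 8.
Enumerating: {1,2,7,8}, {1,3,6,8}, {1,4,5,8}, {2,3,5,8}.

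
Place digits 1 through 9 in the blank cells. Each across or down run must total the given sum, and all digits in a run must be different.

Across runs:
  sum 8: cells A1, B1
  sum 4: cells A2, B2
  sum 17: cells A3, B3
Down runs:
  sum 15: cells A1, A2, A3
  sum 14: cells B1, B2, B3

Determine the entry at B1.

4 in 2 cells must be {1,3}; 17 in 2 cells must be {8,9}.
Nothing is forced directly, so branch on A3, whose candidates are 8 or 9. If A3 = 9: that forces A2 = 1, B2 = 3, after which B3 would have to be in {8} for the 17 across but in {2,4,5,6,7,9} for the 14 down — contradiction. So A3 = 8.
B3 = 17 − 8 = 9 completes the 17 across.
Nothing is forced directly, so branch on A2, whose candidates are 1 or 3. If A2 = 3: then A1 would have to be in {1,2,3,5,6,7} for the 8 across but in {4} for the 15 down — contradiction. So A2 = 1.
A1 = 15 − 9 = 6 completes the 15 down.
B1 = 8 − 6 = 2 completes the 8 across.
B2 = 4 − 1 = 3 completes the 4 across.

2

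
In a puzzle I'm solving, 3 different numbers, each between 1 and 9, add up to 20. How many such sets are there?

3 distinct digits from 1–9 sum between 6 and 24.
Enumerating: {3,8,9}, {4,7,9}, {5,6,9}, {5,7,8}.

4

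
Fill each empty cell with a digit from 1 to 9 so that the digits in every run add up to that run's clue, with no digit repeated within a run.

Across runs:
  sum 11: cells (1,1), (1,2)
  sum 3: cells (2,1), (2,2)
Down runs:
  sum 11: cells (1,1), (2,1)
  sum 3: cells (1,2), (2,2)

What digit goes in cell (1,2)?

2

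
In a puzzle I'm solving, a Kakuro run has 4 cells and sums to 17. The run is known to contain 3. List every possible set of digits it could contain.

{1,3,4,9}; {1,3,5,8}; {1,3,6,7}; {2,3,4,8}; {2,3,5,7}

4 distinct digits from 1–9 sum between 10 and 30.
Keeping only sets containing 3.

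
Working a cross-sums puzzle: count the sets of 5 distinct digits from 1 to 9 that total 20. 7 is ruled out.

4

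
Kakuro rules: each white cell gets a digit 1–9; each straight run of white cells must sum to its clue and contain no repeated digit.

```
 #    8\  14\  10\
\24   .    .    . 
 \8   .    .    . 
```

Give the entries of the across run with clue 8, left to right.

24 in 3 cells must be {7,8,9}.
The 24 across and the 8 down share only 7, so R1C1 = 7.
R2C1 = 8 − 7 = 1 completes the 8 down.
Given what's placed, R2C2 must be 5 to fit the 8 across and 14 down.
R2C3 = 8 − 6 = 2 completes the 8 across.
R1C2 = 14 − 5 = 9 completes the 14 down.
R1C3 = 24 − 16 = 8 completes the 24 across.

1 5 2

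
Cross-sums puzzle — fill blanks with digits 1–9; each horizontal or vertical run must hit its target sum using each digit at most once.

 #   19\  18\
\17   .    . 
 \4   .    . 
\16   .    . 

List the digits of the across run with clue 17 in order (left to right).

9 8

17 in 2 cells must be {8,9}; 4 in 2 cells must be {1,3}; 16 in 2 cells must be {7,9}.
The 4 across and the 19 down share only 3, so R2C1 = 3.
R2C2 = 4 − 3 = 1 completes the 4 across.
Given what's placed, R3C2 must be 9 to fit the 16 across and 18 down.
R1C1 = 9: the only remaining digit allowed by both the 17 across and the 19 down.
R1C2 = 17 − 9 = 8 completes the 17 across.
R3C1 = 16 − 9 = 7 completes the 16 across.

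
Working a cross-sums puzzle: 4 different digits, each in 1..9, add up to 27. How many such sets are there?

4 distinct digits from 1–9 sum between 10 and 30.
Enumerating: {3,7,8,9}, {4,6,8,9}, {5,6,7,9}.

3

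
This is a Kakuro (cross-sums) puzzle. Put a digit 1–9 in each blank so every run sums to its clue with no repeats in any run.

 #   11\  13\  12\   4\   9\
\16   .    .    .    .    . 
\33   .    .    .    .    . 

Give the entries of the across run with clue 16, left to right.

16 in 5 cells must be {1,2,3,4,6}; 4 in 2 cells must be {1,3}.
Only 3 fits R2C4 under both its across sum 33 and down sum 4.
R1C4 = 4 − 3 = 1 completes the 4 down.
Nothing is forced directly, so branch on R1C2, whose candidates are 4 or 6. If R1C2 = 4: that forces R1C3 = 3, R2C2 = 9, after which R2C3 would have to be in {6,7,8} for the 33 across but in {9} for the 12 down — contradiction. So R1C2 = 6.
R2C2 = 13 − 6 = 7 completes the 13 down.
No cell is forced outright now. R2C5 can only be 6 or 8 (the digits allowed by both its 33 across and its 9 down). If R2C5 = 8: then R1C5 would have to be in {2,3,4} for the 16 across but in {1} for the 9 down — contradiction. So R2C5 = 6.
R1C5 = 9 − 6 = 3 completes the 9 down.
Given what's placed, R1C3 must be 4 to fit the 16 across and 12 down.
R2C3 = 12 − 4 = 8 completes the 12 down.
R1C1 = 16 − 14 = 2 completes the 16 across.

2 6 4 1 3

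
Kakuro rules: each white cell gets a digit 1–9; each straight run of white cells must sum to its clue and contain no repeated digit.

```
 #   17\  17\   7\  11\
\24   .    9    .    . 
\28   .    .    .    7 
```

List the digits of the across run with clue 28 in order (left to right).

17 in 2 cells must be {8,9}.
R1C1 = 8: the only remaining digit allowed by both the 24 across and the 17 down.
R1C4 = 11 − 7 = 4 completes the 11 down.
R2C1 = 17 − 8 = 9 completes the 17 down.
R2C2 = 17 − 9 = 8 completes the 17 down.
R2C3 = 28 − 24 = 4 completes the 28 across.
R1C3 = 24 − 21 = 3 completes the 24 across.

9, 8, 4, 7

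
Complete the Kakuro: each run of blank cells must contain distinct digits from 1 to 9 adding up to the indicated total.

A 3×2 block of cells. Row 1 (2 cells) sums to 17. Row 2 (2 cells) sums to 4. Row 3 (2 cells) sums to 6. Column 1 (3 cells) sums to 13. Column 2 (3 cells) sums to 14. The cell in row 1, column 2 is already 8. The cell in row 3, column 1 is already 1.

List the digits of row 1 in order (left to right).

9 8

17 in 2 cells must be {8,9}; 4 in 2 cells must be {1,3}.
(1,1) = 17 − 8 = 9 completes the 17 across.
(2,1) = 13 − 10 = 3 completes the 13 down.
(2,2) = 4 − 3 = 1 completes the 4 across.
(3,2) = 6 − 1 = 5 completes the 6 across.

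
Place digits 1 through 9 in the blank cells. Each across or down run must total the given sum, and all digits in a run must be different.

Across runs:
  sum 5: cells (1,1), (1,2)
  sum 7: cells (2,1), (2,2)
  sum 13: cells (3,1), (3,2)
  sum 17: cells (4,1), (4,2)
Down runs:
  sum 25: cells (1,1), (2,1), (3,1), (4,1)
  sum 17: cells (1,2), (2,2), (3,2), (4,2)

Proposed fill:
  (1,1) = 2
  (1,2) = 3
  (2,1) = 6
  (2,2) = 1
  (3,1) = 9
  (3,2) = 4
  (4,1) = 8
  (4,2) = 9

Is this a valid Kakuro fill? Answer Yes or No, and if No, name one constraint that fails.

Across: 2+3=5; 6+1=7; 9+4=13; 8+9=17. Down: 2+6+9+8=25; 3+1+4+9=17. No digit repeats within any run.

Yes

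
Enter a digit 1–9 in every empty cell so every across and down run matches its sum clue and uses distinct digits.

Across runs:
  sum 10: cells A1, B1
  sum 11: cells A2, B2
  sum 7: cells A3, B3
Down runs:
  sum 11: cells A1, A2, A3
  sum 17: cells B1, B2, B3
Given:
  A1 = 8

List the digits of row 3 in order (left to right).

1 6

B1 = 10 − 8 = 2 completes the 10 across.
A2 = 2: the only remaining digit allowed by both the 11 across and the 11 down.
B2 = 11 − 2 = 9 completes the 11 across.
A3 = 11 − 10 = 1 completes the 11 down.
B3 = 7 − 1 = 6 completes the 7 across.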